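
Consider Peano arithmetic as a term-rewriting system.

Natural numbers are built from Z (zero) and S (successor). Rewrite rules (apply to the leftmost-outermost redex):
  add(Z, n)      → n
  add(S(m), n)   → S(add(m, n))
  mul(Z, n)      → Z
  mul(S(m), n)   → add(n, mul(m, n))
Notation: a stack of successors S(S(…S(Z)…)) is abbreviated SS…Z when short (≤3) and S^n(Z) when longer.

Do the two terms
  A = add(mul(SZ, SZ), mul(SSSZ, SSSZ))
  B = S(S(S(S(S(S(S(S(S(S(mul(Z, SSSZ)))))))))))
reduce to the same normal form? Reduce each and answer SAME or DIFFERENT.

Answer: SAME — A ⇓ S^10(Z), B ⇓ S^10(Z)

Derivation:
Term A:
  start: add(mul(SZ, SZ), mul(SSSZ, SSSZ))
  step 1: add(add(SZ, mul(Z, SZ)), mul(SSSZ, SSSZ))
  step 2: add(S(add(Z, mul(Z, SZ))), mul(SSSZ, SSSZ))
  step 3: S(add(add(Z, mul(Z, SZ)), mul(SSSZ, SSSZ)))
  step 4: S(add(mul(Z, SZ), mul(SSSZ, SSSZ)))
  step 5: S(add(Z, mul(SSSZ, SSSZ)))
  step 6: S(mul(SSSZ, SSSZ))
  step 7: S(add(SSSZ, mul(SSZ, SSSZ)))
  step 8: S(S(add(SSZ, mul(SSZ, SSSZ))))
  step 9: S(S(S(add(SZ, mul(SSZ, SSSZ)))))
  step 10: S(S(S(S(add(Z, mul(SSZ, SSSZ))))))
  step 11: S(S(S(S(mul(SSZ, SSSZ)))))
  step 12: S(S(S(S(add(SSSZ, mul(SZ, SSSZ))))))
  step 13: S(S(S(S(S(add(SSZ, mul(SZ, SSSZ)))))))
  step 14: S(S(S(S(S(S(add(SZ, mul(SZ, SSSZ))))))))
  step 15: S(S(S(S(S(S(S(add(Z, mul(SZ, SSSZ)))))))))
  step 16: S(S(S(S(S(S(S(mul(SZ, SSSZ))))))))
  step 17: S(S(S(S(S(S(S(add(SSSZ, mul(Z, SSSZ)))))))))
  step 18: S(S(S(S(S(S(S(S(add(SSZ, mul(Z, SSSZ))))))))))
  step 19: S(S(S(S(S(S(S(S(S(add(SZ, mul(Z, SSSZ)))))))))))
  step 20: S(S(S(S(S(S(S(S(S(S(add(Z, mul(Z, SSSZ))))))))))))
  step 21: S(S(S(S(S(S(S(S(S(S(mul(Z, SSSZ)))))))))))
  step 22: S^10(Z)

Term B:
  start: S(S(S(S(S(S(S(S(S(S(mul(Z, SSSZ)))))))))))
  step 1: S^10(Z)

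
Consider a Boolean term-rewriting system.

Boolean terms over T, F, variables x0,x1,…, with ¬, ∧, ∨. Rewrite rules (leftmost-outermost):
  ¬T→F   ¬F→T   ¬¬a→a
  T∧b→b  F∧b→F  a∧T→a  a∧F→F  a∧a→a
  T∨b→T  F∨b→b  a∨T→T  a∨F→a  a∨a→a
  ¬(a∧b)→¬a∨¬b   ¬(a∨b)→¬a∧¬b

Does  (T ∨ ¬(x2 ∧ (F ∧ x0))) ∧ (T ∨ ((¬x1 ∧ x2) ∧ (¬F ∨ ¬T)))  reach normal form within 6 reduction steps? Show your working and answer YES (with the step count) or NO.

  start: (T ∨ ¬(x2 ∧ (F ∧ x0))) ∧ (T ∨ ((¬x1 ∧ x2) ∧ (¬F ∨ ¬T)))
  [1] T ∧ (T ∨ ((¬x1 ∧ x2) ∧ (¬F ∨ ¬T)))
  [2] T ∨ ((¬x1 ∧ x2) ∧ (¬F ∨ ¬T))
  [3] T

Answer: YES — reaches normal form T in 3 ≤ 6 steps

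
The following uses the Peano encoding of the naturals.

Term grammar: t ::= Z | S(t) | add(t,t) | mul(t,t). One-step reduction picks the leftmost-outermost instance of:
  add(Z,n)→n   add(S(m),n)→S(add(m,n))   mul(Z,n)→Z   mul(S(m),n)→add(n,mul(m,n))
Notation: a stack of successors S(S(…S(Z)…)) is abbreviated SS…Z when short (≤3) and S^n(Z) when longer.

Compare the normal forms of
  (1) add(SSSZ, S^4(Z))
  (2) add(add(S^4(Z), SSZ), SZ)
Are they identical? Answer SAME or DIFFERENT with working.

Term A:
  start: add(SSSZ, S^4(Z))
  →1  S(add(SSZ, S^4(Z)))
  →2  S(S(add(SZ, S^4(Z))))
  →3  S(S(S(add(Z, S^4(Z)))))
  →4  S^7(Z)

Term B:
  start: add(add(S^4(Z), SSZ), SZ)
  →1  add(S(add(SSSZ, SSZ)), SZ)
  →2  S(add(add(SSSZ, SSZ), SZ))
  →3  S(add(S(add(SSZ, SSZ)), SZ))
  →4  S(S(add(add(SSZ, SSZ), SZ)))
  →5  S(S(add(S(add(SZ, SSZ)), SZ)))
  →6  S(S(S(add(add(SZ, SSZ), SZ))))
  →7  S(S(S(add(S(add(Z, SSZ)), SZ))))
  →8  S(S(S(S(add(add(Z, SSZ), SZ)))))
  →9  S(S(S(S(add(SSZ, SZ)))))
  →10  S(S(S(S(S(add(SZ, SZ))))))
  →11  S(S(S(S(S(S(add(Z, SZ)))))))
  →12  S^7(Z)

Answer: SAME — A ⇓ S^7(Z), B ⇓ S^7(Z)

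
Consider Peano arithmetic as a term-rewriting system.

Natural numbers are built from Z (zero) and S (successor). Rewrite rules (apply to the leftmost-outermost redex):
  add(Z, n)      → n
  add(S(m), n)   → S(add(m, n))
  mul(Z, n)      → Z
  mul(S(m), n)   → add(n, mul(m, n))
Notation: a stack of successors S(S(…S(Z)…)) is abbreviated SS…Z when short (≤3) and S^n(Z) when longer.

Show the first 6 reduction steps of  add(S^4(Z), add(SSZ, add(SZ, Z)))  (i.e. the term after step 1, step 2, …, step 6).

  start: add(S^4(Z), add(SSZ, add(SZ, Z)))
  step 1: S(add(SSSZ, add(SSZ, add(SZ, Z))))
  step 2: S(S(add(SSZ, add(SSZ, add(SZ, Z)))))
  step 3: S(S(S(add(SZ, add(SSZ, add(SZ, Z))))))
  step 4: S(S(S(S(add(Z, add(SSZ, add(SZ, Z)))))))
  step 5: S(S(S(S(add(SSZ, add(SZ, Z))))))
  step 6: S(S(S(S(S(add(SZ, add(SZ, Z)))))))

Answer: after 6 steps: S(S(S(S(S(add(SZ, add(SZ, Z)))))))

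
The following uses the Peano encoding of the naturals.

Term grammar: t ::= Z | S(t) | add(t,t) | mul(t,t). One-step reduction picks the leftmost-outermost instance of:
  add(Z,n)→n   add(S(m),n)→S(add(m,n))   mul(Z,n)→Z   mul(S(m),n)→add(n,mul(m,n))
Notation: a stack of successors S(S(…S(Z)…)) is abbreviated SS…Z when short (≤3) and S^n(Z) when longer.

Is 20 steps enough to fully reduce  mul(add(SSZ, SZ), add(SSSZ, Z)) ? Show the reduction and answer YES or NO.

  start: mul(add(SSZ, SZ), add(SSSZ, Z))
  step 1: mul(S(add(SZ, SZ)), add(SSSZ, Z))
  step 2: add(add(SSSZ, Z), mul(add(SZ, SZ), add(SSSZ, Z)))
  step 3: add(S(add(SSZ, Z)), mul(add(SZ, SZ), add(SSSZ, Z)))
  step 4: S(add(add(SSZ, Z), mul(add(SZ, SZ), add(SSSZ, Z))))
  step 5: S(add(S(add(SZ, Z)), mul(add(SZ, SZ), add(SSSZ, Z))))
  step 6: S(S(add(add(SZ, Z), mul(add(SZ, SZ), add(SSSZ, Z)))))
  step 7: S(S(add(S(add(Z, Z)), mul(add(SZ, SZ), add(SSSZ, Z)))))
  step 8: S(S(S(add(add(Z, Z), mul(add(SZ, SZ), add(SSSZ, Z))))))
  step 9: S(S(S(add(Z, mul(add(SZ, SZ), add(SSSZ, Z))))))
  step 10: S(S(S(mul(add(SZ, SZ), add(SSSZ, Z)))))
  step 11: S(S(S(mul(S(add(Z, SZ)), add(SSSZ, Z)))))
  step 12: S(S(S(add(add(SSSZ, Z), mul(add(Z, SZ), add(SSSZ, Z))))))
  step 13: S(S(S(add(S(add(SSZ, Z)), mul(add(Z, SZ), add(SSSZ, Z))))))
  step 14: S(S(S(S(add(add(SSZ, Z), mul(add(Z, SZ), add(SSSZ, Z)))))))
  step 15: S(S(S(S(add(S(add(SZ, Z)), mul(add(Z, SZ), add(SSSZ, Z)))))))
  step 16: S(S(S(S(S(add(add(SZ, Z), mul(add(Z, SZ), add(SSSZ, Z))))))))
  step 17: S(S(S(S(S(add(S(add(Z, Z)), mul(add(Z, SZ), add(SSSZ, Z))))))))
  step 18: S(S(S(S(S(S(add(add(Z, Z), mul(add(Z, SZ), add(SSSZ, Z)))))))))
  step 19: S(S(S(S(S(S(add(Z, mul(add(Z, SZ), add(SSSZ, Z)))))))))
  step 20: S(S(S(S(S(S(mul(add(Z, SZ), add(SSSZ, Z))))))))

Answer: NO — after 20 steps the term is S(S(S(S(S(S(mul(add(Z, SZ), add(SSSZ, Z)))))))), not yet normal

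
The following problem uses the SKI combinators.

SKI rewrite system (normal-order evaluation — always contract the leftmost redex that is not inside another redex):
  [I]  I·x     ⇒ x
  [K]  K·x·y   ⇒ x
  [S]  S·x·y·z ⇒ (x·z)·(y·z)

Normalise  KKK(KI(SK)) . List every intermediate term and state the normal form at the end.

Answer: normal form = KI  (in 2 steps)

Working:
  start: KKK(KI(SK))
  →1  K(KI(SK))
  →2  KI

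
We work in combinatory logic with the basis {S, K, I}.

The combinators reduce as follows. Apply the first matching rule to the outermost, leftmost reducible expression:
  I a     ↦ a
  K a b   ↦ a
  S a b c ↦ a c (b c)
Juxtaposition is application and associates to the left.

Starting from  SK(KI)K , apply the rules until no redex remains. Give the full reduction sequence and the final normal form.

Answer: normal form = K  (in 2 steps)

Derivation:
  start: SK(KI)K
  [1] KK(KIK)
  [2] K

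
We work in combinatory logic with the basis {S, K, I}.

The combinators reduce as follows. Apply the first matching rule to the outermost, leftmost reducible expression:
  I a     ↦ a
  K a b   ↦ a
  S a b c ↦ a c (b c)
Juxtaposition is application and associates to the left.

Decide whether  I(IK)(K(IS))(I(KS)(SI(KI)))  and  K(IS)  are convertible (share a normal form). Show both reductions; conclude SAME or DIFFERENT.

Term A:
  start: I(IK)(K(IS))(I(KS)(SI(KI)))
  →1  IK(K(IS))(I(KS)(SI(KI)))
  →2  K(K(IS))(I(KS)(SI(KI)))
  →3  K(IS)
  →4  KS

Term B:
  start: K(IS)
  →1  KS

Answer: SAME — A ⇓ KS, B ⇓ KS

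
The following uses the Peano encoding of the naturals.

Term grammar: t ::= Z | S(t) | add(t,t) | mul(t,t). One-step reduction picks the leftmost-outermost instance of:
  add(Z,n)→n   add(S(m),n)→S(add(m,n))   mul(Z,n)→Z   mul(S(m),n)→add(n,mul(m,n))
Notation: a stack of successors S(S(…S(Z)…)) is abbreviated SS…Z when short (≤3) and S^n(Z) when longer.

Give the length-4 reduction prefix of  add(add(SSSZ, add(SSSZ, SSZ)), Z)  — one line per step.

  start: add(add(SSSZ, add(SSSZ, SSZ)), Z)
  step 1: add(S(add(SSZ, add(SSSZ, SSZ))), Z)
  step 2: S(add(add(SSZ, add(SSSZ, SSZ)), Z))
  step 3: S(add(S(add(SZ, add(SSSZ, SSZ))), Z))
  step 4: S(S(add(add(SZ, add(SSSZ, SSZ)), Z)))

Answer: after 4 steps: S(S(add(add(SZ, add(SSSZ, SSZ)), Z)))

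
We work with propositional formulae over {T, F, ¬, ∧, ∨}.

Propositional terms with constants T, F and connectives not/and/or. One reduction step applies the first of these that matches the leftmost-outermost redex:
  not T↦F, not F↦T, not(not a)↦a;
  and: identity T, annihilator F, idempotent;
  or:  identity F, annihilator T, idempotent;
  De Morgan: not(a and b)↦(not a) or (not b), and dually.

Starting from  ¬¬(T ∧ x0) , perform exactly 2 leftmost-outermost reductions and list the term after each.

Answer: after 2 steps: x0

Derivation:
  start: ¬¬(T ∧ x0)
  [1] T ∧ x0
  [2] x0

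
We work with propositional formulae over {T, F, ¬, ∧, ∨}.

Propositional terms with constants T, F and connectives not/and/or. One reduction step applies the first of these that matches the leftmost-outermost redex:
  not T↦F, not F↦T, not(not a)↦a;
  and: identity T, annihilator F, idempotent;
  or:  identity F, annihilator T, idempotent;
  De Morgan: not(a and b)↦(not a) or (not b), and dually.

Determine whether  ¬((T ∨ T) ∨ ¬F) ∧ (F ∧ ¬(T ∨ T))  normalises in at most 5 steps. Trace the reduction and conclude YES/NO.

  start: ¬((T ∨ T) ∨ ¬F) ∧ (F ∧ ¬(T ∨ T))
  [1] (¬(T ∨ T) ∧ ¬¬F) ∧ (F ∧ ¬(T ∨ T))
  [2] ((¬T ∧ ¬T) ∧ ¬¬F) ∧ (F ∧ ¬(T ∨ T))
  [3] (¬T ∧ ¬¬F) ∧ (F ∧ ¬(T ∨ T))
  [4] (F ∧ ¬¬F) ∧ (F ∧ ¬(T ∨ T))
  [5] F ∧ (F ∧ ¬(T ∨ T))

Answer: NO — after 5 steps the term is F ∧ (F ∧ ¬(T ∨ T)), not yet normal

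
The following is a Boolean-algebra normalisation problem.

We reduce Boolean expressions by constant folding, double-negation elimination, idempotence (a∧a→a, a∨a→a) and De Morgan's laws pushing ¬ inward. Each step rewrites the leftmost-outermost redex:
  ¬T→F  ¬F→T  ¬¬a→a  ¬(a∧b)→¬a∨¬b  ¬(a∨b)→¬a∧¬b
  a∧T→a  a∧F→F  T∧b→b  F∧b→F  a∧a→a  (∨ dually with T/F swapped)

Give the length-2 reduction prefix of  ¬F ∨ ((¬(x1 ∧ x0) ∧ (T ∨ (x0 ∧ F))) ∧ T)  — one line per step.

  start: ¬F ∨ ((¬(x1 ∧ x0) ∧ (T ∨ (x0 ∧ F))) ∧ T)
  [1] T ∨ ((¬(x1 ∧ x0) ∧ (T ∨ (x0 ∧ F))) ∧ T)
  [2] T

Answer: after 2 steps: T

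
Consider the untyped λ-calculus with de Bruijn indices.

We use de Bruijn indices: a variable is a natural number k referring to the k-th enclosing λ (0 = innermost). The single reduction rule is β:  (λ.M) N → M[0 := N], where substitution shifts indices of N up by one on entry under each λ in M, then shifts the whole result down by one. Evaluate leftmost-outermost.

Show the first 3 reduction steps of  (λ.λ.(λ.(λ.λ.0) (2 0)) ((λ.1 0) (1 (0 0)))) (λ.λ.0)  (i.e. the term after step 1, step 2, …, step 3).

  start: (λ.λ.(λ.(λ.λ.0) (2 0)) ((λ.1 0) (1 (0 0)))) (λ.λ.0)
  →1  λ.(λ.(λ.λ.0) ((λ.λ.0) 0)) ((λ.1 0) ((λ.λ.0) (0 0)))
  →2  λ.(λ.λ.0) ((λ.λ.0) ((λ.1 0) ((λ.λ.0) (0 0))))
  →3  λ.λ.0

Answer: after 3 steps: λ.λ.0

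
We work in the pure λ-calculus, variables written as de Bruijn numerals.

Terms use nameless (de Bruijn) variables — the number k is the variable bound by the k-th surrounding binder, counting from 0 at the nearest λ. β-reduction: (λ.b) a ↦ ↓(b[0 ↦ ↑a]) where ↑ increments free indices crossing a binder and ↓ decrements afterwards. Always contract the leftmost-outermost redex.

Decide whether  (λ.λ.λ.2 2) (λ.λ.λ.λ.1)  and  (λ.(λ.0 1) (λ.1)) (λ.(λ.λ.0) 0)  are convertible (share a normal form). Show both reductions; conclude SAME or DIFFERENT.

Term A:
  start: (λ.λ.λ.2 2) (λ.λ.λ.λ.1)
  →1  λ.λ.(λ.λ.λ.λ.1) (λ.λ.λ.λ.1)
  →2  λ.λ.λ.λ.λ.1

Term B:
  start: (λ.(λ.0 1) (λ.1)) (λ.(λ.λ.0) 0)
  →1  (λ.0 (λ.(λ.λ.0) 0)) (λ.λ.(λ.λ.0) 0)
  →2  (λ.λ.(λ.λ.0) 0) (λ.(λ.λ.0) 0)
  →3  λ.(λ.λ.0) 0
  →4  λ.λ.0

Answer: DIFFERENT — A ⇓ λ.λ.λ.λ.λ.1, B ⇓ λ.λ.0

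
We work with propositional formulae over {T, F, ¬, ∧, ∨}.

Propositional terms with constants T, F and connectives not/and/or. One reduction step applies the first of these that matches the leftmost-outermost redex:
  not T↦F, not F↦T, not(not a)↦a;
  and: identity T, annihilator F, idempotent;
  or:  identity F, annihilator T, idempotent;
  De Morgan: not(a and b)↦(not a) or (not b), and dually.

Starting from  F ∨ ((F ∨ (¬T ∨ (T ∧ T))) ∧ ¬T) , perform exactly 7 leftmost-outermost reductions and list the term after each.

  start: F ∨ ((F ∨ (¬T ∨ (T ∧ T))) ∧ ¬T)
  [1] (F ∨ (¬T ∨ (T ∧ T))) ∧ ¬T
  [2] (¬T ∨ (T ∧ T)) ∧ ¬T
  [3] (F ∨ (T ∧ T)) ∧ ¬T
  [4] (T ∧ T) ∧ ¬T
  [5] T ∧ ¬T
  [6] ¬T
  [7] F

Answer: after 7 steps: F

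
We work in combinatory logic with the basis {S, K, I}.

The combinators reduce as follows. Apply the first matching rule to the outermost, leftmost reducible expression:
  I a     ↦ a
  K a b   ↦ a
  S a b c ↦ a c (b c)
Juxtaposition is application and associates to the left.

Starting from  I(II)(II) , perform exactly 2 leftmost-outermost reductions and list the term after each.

Answer: after 2 steps: I(II)

Derivation:
  start: I(II)(II)
  [1] II(II)
  [2] I(II)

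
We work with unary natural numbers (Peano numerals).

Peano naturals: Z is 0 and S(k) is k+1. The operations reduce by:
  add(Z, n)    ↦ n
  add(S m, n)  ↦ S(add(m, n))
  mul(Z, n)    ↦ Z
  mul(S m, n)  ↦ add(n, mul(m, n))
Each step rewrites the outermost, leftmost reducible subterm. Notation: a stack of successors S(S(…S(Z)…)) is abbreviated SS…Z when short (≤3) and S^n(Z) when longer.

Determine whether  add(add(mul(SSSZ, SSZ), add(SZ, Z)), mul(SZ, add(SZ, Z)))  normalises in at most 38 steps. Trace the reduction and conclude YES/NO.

  start: add(add(mul(SSSZ, SSZ), add(SZ, Z)), mul(SZ, add(SZ, Z)))
  →1  add(add(add(SSZ, mul(SSZ, SSZ)), add(SZ, Z)), mul(SZ, add(SZ, Z)))
  →2  add(add(S(add(SZ, mul(SSZ, SSZ))), add(SZ, Z)), mul(SZ, add(SZ, Z)))
  →3  add(S(add(add(SZ, mul(SSZ, SSZ)), add(SZ, Z))), mul(SZ, add(SZ, Z)))
  →4  S(add(add(add(SZ, mul(SSZ, SSZ)), add(SZ, Z)), mul(SZ, add(SZ, Z))))
  →5  S(add(add(S(add(Z, mul(SSZ, SSZ))), add(SZ, Z)), mul(SZ, add(SZ, Z))))
  →6  S(add(S(add(add(Z, mul(SSZ, SSZ)), add(SZ, Z))), mul(SZ, add(SZ, Z))))
  →7  S(S(add(add(add(Z, mul(SSZ, SSZ)), add(SZ, Z)), mul(SZ, add(SZ, Z)))))
  →8  S(S(add(add(mul(SSZ, SSZ), add(SZ, Z)), mul(SZ, add(SZ, Z)))))
  →9  S(S(add(add(add(SSZ, mul(SZ, SSZ)), add(SZ, Z)), mul(SZ, add(SZ, Z)))))
  →10  S(S(add(add(S(add(SZ, mul(SZ, SSZ))), add(SZ, Z)), mul(SZ, add(SZ, Z)))))
  →11  S(S(add(S(add(add(SZ, mul(SZ, SSZ)), add(SZ, Z))), mul(SZ, add(SZ, Z)))))
  →12  S(S(S(add(add(add(SZ, mul(SZ, SSZ)), add(SZ, Z)), mul(SZ, add(SZ, Z))))))
  →13  S(S(S(add(add(S(add(Z, mul(SZ, SSZ))), add(SZ, Z)), mul(SZ, add(SZ, Z))))))
  →14  S(S(S(add(S(add(add(Z, mul(SZ, SSZ)), add(SZ, Z))), mul(SZ, add(SZ, Z))))))
  →15  S(S(S(S(add(add(add(Z, mul(SZ, SSZ)), add(SZ, Z)), mul(SZ, add(SZ, Z)))))))
  →16  S(S(S(S(add(add(mul(SZ, SSZ), add(SZ, Z)), mul(SZ, add(SZ, Z)))))))
  →17  S(S(S(S(add(add(add(SSZ, mul(Z, SSZ)), add(SZ, Z)), mul(SZ, add(SZ, Z)))))))
  →18  S(S(S(S(add(add(S(add(SZ, mul(Z, SSZ))), add(SZ, Z)), mul(SZ, add(SZ, Z)))))))
  →19  S(S(S(S(add(S(add(add(SZ, mul(Z, SSZ)), add(SZ, Z))), mul(SZ, add(SZ, Z)))))))
  →20  S(S(S(S(S(add(add(add(SZ, mul(Z, SSZ)), add(SZ, Z)), mul(SZ, add(SZ, Z))))))))
  →21  S(S(S(S(S(add(add(S(add(Z, mul(Z, SSZ))), add(SZ, Z)), mul(SZ, add(SZ, Z))))))))
  →22  S(S(S(S(S(add(S(add(add(Z, mul(Z, SSZ)), add(SZ, Z))), mul(SZ, add(SZ, Z))))))))
  →23  S(S(S(S(S(S(add(add(add(Z, mul(Z, SSZ)), add(SZ, Z)), mul(SZ, add(SZ, Z)))))))))
  →24  S(S(S(S(S(S(add(add(mul(Z, SSZ), add(SZ, Z)), mul(SZ, add(SZ, Z)))))))))
  →25  S(S(S(S(S(S(add(add(Z, add(SZ, Z)), mul(SZ, add(SZ, Z)))))))))
  →26  S(S(S(S(S(S(add(add(SZ, Z), mul(SZ, add(SZ, Z)))))))))
  →27  S(S(S(S(S(S(add(S(add(Z, Z)), mul(SZ, add(SZ, Z)))))))))
  →28  S(S(S(S(S(S(S(add(add(Z, Z), mul(SZ, add(SZ, Z))))))))))
  →29  S(S(S(S(S(S(S(add(Z, mul(SZ, add(SZ, Z))))))))))
  →30  S(S(S(S(S(S(S(mul(SZ, add(SZ, Z)))))))))
  →31  S(S(S(S(S(S(S(add(add(SZ, Z), mul(Z, add(SZ, Z))))))))))
  →32  S(S(S(S(S(S(S(add(S(add(Z, Z)), mul(Z, add(SZ, Z))))))))))
  →33  S(S(S(S(S(S(S(S(add(add(Z, Z), mul(Z, add(SZ, Z)))))))))))
  →34  S(S(S(S(S(S(S(S(add(Z, mul(Z, add(SZ, Z)))))))))))
  →35  S(S(S(S(S(S(S(S(mul(Z, add(SZ, Z))))))))))
  →36  S^8(Z)

Answer: YES — reaches normal form S^8(Z) in 36 ≤ 38 steps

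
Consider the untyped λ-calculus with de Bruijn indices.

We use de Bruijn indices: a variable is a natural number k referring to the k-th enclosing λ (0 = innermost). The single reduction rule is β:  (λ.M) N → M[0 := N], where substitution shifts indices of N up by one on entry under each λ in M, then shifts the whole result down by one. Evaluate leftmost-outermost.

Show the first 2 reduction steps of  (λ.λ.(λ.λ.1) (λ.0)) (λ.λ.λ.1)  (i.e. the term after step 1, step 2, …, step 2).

  start: (λ.λ.(λ.λ.1) (λ.0)) (λ.λ.λ.1)
  →1  λ.(λ.λ.1) (λ.0)
  →2  λ.λ.λ.0

Answer: after 2 steps: λ.λ.λ.0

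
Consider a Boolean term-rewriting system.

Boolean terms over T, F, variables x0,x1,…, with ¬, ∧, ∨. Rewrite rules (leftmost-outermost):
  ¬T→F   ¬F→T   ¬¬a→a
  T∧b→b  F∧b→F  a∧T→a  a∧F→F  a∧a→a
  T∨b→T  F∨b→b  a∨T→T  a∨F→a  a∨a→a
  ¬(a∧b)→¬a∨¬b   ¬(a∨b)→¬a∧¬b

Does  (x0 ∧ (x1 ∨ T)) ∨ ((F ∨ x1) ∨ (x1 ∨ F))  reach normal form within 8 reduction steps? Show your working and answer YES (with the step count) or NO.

  start: (x0 ∧ (x1 ∨ T)) ∨ ((F ∨ x1) ∨ (x1 ∨ F))
  step 1: (x0 ∧ T) ∨ ((F ∨ x1) ∨ (x1 ∨ F))
  step 2: x0 ∨ ((F ∨ x1) ∨ (x1 ∨ F))
  step 3: x0 ∨ (x1 ∨ (x1 ∨ F))
  step 4: x0 ∨ (x1 ∨ x1)
  step 5: x0 ∨ x1

Answer: YES — reaches normal form x0 ∨ x1 in 5 ≤ 8 steps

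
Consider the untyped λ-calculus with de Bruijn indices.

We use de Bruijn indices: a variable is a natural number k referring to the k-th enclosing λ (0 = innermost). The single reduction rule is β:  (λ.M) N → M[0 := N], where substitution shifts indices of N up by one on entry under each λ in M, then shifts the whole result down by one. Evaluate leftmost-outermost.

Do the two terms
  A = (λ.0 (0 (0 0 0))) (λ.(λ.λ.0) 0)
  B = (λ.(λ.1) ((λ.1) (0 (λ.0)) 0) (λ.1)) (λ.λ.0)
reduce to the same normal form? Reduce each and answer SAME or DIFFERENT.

Answer: SAME — A ⇓ λ.0, B ⇓ λ.0

Reduction:
Term A:
  start: (λ.0 (0 (0 0 0))) (λ.(λ.λ.0) 0)
  step 1: (λ.(λ.λ.0) 0) ((λ.(λ.λ.0) 0) ((λ.(λ.λ.0) 0) (λ.(λ.λ.0) 0) (λ.(λ.λ.0) 0)))
  step 2: (λ.λ.0) ((λ.(λ.λ.0) 0) ((λ.(λ.λ.0) 0) (λ.(λ.λ.0) 0) (λ.(λ.λ.0) 0)))
  step 3: λ.0

Term B:
  start: (λ.(λ.1) ((λ.1) (0 (λ.0)) 0) (λ.1)) (λ.λ.0)
  step 1: (λ.λ.λ.0) ((λ.λ.λ.0) ((λ.λ.0) (λ.0)) (λ.λ.0)) (λ.λ.λ.0)
  step 2: (λ.λ.0) (λ.λ.λ.0)
  step 3: λ.0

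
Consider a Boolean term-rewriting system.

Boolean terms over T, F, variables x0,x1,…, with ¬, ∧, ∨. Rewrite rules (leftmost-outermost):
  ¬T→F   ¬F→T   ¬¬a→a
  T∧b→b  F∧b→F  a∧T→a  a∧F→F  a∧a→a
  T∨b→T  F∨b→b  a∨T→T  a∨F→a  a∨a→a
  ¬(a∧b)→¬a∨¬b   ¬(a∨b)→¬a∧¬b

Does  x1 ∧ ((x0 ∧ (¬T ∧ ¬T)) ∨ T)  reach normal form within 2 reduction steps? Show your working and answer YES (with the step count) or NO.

  start: x1 ∧ ((x0 ∧ (¬T ∧ ¬T)) ∨ T)
  →1  x1 ∧ T
  →2  x1

Answer: YES — reaches normal form x1 in 2 ≤ 2 steps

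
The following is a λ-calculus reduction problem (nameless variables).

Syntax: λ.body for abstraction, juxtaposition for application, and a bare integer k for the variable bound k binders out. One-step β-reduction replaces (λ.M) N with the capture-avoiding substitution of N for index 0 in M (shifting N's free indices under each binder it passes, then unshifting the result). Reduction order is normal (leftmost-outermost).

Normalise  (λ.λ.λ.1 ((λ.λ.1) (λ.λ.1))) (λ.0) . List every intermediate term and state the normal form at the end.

  start: (λ.λ.λ.1 ((λ.λ.1) (λ.λ.1))) (λ.0)
  →1  λ.λ.1 ((λ.λ.1) (λ.λ.1))
  →2  λ.λ.1 (λ.λ.λ.1)

Answer: normal form = λ.λ.1 (λ.λ.λ.1)  (in 2 steps)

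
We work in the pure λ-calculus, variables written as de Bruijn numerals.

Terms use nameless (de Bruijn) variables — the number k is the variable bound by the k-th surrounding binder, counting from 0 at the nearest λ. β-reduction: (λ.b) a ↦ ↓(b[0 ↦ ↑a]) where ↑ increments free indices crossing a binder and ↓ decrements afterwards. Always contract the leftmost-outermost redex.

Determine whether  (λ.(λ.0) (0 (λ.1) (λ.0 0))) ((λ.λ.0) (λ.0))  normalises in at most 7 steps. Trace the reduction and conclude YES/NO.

  start: (λ.(λ.0) (0 (λ.1) (λ.0 0))) ((λ.λ.0) (λ.0))
  step 1: (λ.0) ((λ.λ.0) (λ.0) (λ.(λ.λ.0) (λ.0)) (λ.0 0))
  step 2: (λ.λ.0) (λ.0) (λ.(λ.λ.0) (λ.0)) (λ.0 0)
  step 3: (λ.0) (λ.(λ.λ.0) (λ.0)) (λ.0 0)
  step 4: (λ.(λ.λ.0) (λ.0)) (λ.0 0)
  step 5: (λ.λ.0) (λ.0)
  step 6: λ.0

Answer: YES — reaches normal form λ.0 in 6 ≤ 7 steps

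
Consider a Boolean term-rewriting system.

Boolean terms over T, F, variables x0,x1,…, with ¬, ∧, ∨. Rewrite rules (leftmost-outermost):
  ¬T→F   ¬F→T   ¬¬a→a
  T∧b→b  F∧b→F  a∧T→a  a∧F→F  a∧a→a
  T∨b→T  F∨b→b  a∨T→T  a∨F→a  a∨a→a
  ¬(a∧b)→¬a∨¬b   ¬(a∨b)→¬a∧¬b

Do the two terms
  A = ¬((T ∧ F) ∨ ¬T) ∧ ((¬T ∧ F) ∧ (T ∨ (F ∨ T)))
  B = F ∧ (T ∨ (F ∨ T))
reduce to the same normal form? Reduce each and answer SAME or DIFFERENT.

Answer: SAME — A ⇓ F, B ⇓ F

Working:
Term A:
  start: ¬((T ∧ F) ∨ ¬T) ∧ ((¬T ∧ F) ∧ (T ∨ (F ∨ T)))
  →1  (¬(T ∧ F) ∧ ¬¬T) ∧ ((¬T ∧ F) ∧ (T ∨ (F ∨ T)))
  →2  ((¬T ∨ ¬F) ∧ ¬¬T) ∧ ((¬T ∧ F) ∧ (T ∨ (F ∨ T)))
  →3  ((F ∨ ¬F) ∧ ¬¬T) ∧ ((¬T ∧ F) ∧ (T ∨ (F ∨ T)))
  →4  (¬F ∧ ¬¬T) ∧ ((¬T ∧ F) ∧ (T ∨ (F ∨ T)))
  →5  (T ∧ ¬¬T) ∧ ((¬T ∧ F) ∧ (T ∨ (F ∨ T)))
  →6  ¬¬T ∧ ((¬T ∧ F) ∧ (T ∨ (F ∨ T)))
  →7  T ∧ ((¬T ∧ F) ∧ (T ∨ (F ∨ T)))
  →8  (¬T ∧ F) ∧ (T ∨ (F ∨ T))
  →9  F ∧ (T ∨ (F ∨ T))
  →10  F

Term B:
  start: F ∧ (T ∨ (F ∨ T))
  →1  F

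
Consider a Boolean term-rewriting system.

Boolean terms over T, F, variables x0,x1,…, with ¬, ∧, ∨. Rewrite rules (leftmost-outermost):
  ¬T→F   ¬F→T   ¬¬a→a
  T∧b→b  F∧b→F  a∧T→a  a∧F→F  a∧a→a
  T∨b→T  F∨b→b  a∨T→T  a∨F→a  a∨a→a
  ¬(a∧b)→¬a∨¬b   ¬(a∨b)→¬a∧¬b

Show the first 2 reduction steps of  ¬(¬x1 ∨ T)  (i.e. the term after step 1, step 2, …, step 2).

  start: ¬(¬x1 ∨ T)
  →1  ¬¬x1 ∧ ¬T
  →2  x1 ∧ ¬T

Answer: after 2 steps: x1 ∧ ¬T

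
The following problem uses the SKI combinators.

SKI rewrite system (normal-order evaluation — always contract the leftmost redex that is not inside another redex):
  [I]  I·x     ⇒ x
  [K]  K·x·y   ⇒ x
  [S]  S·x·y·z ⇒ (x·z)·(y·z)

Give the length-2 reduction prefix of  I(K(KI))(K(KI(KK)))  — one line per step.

Answer: after 2 steps: KI

Derivation:
  start: I(K(KI))(K(KI(KK)))
  [1] K(KI)(K(KI(KK)))
  [2] KI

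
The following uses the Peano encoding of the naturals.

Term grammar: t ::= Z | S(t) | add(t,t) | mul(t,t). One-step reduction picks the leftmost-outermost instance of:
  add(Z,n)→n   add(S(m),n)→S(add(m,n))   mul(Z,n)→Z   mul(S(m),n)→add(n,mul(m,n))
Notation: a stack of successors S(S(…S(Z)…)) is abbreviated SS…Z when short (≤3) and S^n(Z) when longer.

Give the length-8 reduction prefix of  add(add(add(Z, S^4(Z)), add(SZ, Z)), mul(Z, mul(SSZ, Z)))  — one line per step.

Answer: after 8 steps: S(S(S(add(S(add(Z, add(SZ, Z))), mul(Z, mul(SSZ, Z))))))

Derivation:
  start: add(add(add(Z, S^4(Z)), add(SZ, Z)), mul(Z, mul(SSZ, Z)))
  →1  add(add(S^4(Z), add(SZ, Z)), mul(Z, mul(SSZ, Z)))
  →2  add(S(add(SSSZ, add(SZ, Z))), mul(Z, mul(SSZ, Z)))
  →3  S(add(add(SSSZ, add(SZ, Z)), mul(Z, mul(SSZ, Z))))
  →4  S(add(S(add(SSZ, add(SZ, Z))), mul(Z, mul(SSZ, Z))))
  →5  S(S(add(add(SSZ, add(SZ, Z)), mul(Z, mul(SSZ, Z)))))
  →6  S(S(add(S(add(SZ, add(SZ, Z))), mul(Z, mul(SSZ, Z)))))
  →7  S(S(S(add(add(SZ, add(SZ, Z)), mul(Z, mul(SSZ, Z))))))
  →8  S(S(S(add(S(add(Z, add(SZ, Z))), mul(Z, mul(SSZ, Z))))))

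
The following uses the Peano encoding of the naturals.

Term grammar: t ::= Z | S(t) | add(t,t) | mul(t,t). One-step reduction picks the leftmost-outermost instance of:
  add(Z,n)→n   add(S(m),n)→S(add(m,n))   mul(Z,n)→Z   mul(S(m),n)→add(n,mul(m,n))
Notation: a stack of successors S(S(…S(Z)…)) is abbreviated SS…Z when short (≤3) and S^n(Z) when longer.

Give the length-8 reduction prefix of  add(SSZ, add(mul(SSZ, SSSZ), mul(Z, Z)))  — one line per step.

Answer: after 8 steps: S(S(S(S(add(add(SZ, mul(SZ, SSSZ)), mul(Z, Z))))))

Working:
  start: add(SSZ, add(mul(SSZ, SSSZ), mul(Z, Z)))
  →1  S(add(SZ, add(mul(SSZ, SSSZ), mul(Z, Z))))
  →2  S(S(add(Z, add(mul(SSZ, SSSZ), mul(Z, Z)))))
  →3  S(S(add(mul(SSZ, SSSZ), mul(Z, Z))))
  →4  S(S(add(add(SSSZ, mul(SZ, SSSZ)), mul(Z, Z))))
  →5  S(S(add(S(add(SSZ, mul(SZ, SSSZ))), mul(Z, Z))))
  →6  S(S(S(add(add(SSZ, mul(SZ, SSSZ)), mul(Z, Z)))))
  →7  S(S(S(add(S(add(SZ, mul(SZ, SSSZ))), mul(Z, Z)))))
  →8  S(S(S(S(add(add(SZ, mul(SZ, SSSZ)), mul(Z, Z))))))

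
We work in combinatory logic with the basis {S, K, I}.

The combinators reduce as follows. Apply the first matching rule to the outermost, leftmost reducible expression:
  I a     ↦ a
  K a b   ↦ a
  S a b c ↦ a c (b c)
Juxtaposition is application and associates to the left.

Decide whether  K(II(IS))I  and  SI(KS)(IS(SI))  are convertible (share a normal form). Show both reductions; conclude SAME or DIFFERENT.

Answer: DIFFERENT — A ⇓ S, B ⇓ S(SI)S

Derivation:
Term A:
  start: K(II(IS))I
  step 1: II(IS)
  step 2: I(IS)
  step 3: IS
  step 4: S

Term B:
  start: SI(KS)(IS(SI))
  step 1: I(IS(SI))(KS(IS(SI)))
  step 2: IS(SI)(KS(IS(SI)))
  step 3: S(SI)(KS(IS(SI)))
  step 4: S(SI)S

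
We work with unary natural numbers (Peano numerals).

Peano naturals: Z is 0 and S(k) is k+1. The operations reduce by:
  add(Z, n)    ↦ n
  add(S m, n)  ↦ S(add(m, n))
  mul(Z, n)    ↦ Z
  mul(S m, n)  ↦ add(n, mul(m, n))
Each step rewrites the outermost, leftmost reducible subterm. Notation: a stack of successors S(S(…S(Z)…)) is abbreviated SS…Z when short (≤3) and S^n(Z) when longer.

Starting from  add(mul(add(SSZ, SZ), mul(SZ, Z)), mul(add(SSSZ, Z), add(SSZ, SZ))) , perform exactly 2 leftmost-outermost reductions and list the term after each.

Answer: after 2 steps: add(add(mul(SZ, Z), mul(add(SZ, SZ), mul(SZ, Z))), mul(add(SSSZ, Z), add(SSZ, SZ)))

Derivation:
  start: add(mul(add(SSZ, SZ), mul(SZ, Z)), mul(add(SSSZ, Z), add(SSZ, SZ)))
  →1  add(mul(S(add(SZ, SZ)), mul(SZ, Z)), mul(add(SSSZ, Z), add(SSZ, SZ)))
  →2  add(add(mul(SZ, Z), mul(add(SZ, SZ), mul(SZ, Z))), mul(add(SSSZ, Z), add(SSZ, SZ)))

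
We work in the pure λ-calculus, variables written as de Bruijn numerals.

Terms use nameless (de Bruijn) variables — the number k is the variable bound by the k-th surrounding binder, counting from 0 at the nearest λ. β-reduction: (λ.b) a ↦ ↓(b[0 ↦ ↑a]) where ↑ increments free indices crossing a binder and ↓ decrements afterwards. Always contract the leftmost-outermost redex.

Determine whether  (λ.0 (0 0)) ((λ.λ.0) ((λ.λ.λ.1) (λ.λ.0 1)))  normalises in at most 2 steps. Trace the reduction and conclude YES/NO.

  start: (λ.0 (0 0)) ((λ.λ.0) ((λ.λ.λ.1) (λ.λ.0 1)))
  →1  (λ.λ.0) ((λ.λ.λ.1) (λ.λ.0 1)) ((λ.λ.0) ((λ.λ.λ.1) (λ.λ.0 1)) ((λ.λ.0) ((λ.λ.λ.1) (λ.λ.0 1))))
  →2  (λ.0) ((λ.λ.0) ((λ.λ.λ.1) (λ.λ.0 1)) ((λ.λ.0) ((λ.λ.λ.1) (λ.λ.0 1))))

Answer: NO — after 2 steps the term is (λ.0) ((λ.λ.0) ((λ.λ.λ.1) (λ.λ.0 1)) ((λ.λ.0) ((λ.λ.λ.1) (λ.λ.0 1)))), not yet normal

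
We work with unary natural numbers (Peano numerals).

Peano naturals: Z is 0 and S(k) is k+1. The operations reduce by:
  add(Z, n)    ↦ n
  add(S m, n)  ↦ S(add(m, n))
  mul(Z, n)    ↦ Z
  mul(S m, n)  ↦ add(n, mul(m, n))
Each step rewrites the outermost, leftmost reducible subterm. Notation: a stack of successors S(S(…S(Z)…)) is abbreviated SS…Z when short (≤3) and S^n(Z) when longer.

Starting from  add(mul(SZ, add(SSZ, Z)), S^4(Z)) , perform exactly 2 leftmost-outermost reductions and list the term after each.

  start: add(mul(SZ, add(SSZ, Z)), S^4(Z))
  →1  add(add(add(SSZ, Z), mul(Z, add(SSZ, Z))), S^4(Z))
  →2  add(add(S(add(SZ, Z)), mul(Z, add(SSZ, Z))), S^4(Z))

Answer: after 2 steps: add(add(S(add(SZ, Z)), mul(Z, add(SSZ, Z))), S^4(Z))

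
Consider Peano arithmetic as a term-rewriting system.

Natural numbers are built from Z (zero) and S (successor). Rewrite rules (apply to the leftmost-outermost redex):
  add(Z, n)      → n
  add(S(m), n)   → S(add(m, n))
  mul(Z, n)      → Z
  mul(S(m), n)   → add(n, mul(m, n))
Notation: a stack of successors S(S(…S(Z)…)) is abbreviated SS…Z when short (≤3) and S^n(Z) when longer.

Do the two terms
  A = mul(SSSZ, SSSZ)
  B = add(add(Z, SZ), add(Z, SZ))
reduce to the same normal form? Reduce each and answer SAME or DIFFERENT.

Term A:
  start: mul(SSSZ, SSSZ)
  step 1: add(SSSZ, mul(SSZ, SSSZ))
  step 2: S(add(SSZ, mul(SSZ, SSSZ)))
  step 3: S(S(add(SZ, mul(SSZ, SSSZ))))
  step 4: S(S(S(add(Z, mul(SSZ, SSSZ)))))
  step 5: S(S(S(mul(SSZ, SSSZ))))
  step 6: S(S(S(add(SSSZ, mul(SZ, SSSZ)))))
  step 7: S(S(S(S(add(SSZ, mul(SZ, SSSZ))))))
  step 8: S(S(S(S(S(add(SZ, mul(SZ, SSSZ)))))))
  step 9: S(S(S(S(S(S(add(Z, mul(SZ, SSSZ))))))))
  step 10: S(S(S(S(S(S(mul(SZ, SSSZ)))))))
  step 11: S(S(S(S(S(S(add(SSSZ, mul(Z, SSSZ))))))))
  step 12: S(S(S(S(S(S(S(add(SSZ, mul(Z, SSSZ)))))))))
  step 13: S(S(S(S(S(S(S(S(add(SZ, mul(Z, SSSZ))))))))))
  step 14: S(S(S(S(S(S(S(S(S(add(Z, mul(Z, SSSZ)))))))))))
  step 15: S(S(S(S(S(S(S(S(S(mul(Z, SSSZ))))))))))
  step 16: S^9(Z)

Term B:
  start: add(add(Z, SZ), add(Z, SZ))
  step 1: add(SZ, add(Z, SZ))
  step 2: S(add(Z, add(Z, SZ)))
  step 3: S(add(Z, SZ))
  step 4: SSZ

Answer: DIFFERENT — A ⇓ S^9(Z), B ⇓ SSZ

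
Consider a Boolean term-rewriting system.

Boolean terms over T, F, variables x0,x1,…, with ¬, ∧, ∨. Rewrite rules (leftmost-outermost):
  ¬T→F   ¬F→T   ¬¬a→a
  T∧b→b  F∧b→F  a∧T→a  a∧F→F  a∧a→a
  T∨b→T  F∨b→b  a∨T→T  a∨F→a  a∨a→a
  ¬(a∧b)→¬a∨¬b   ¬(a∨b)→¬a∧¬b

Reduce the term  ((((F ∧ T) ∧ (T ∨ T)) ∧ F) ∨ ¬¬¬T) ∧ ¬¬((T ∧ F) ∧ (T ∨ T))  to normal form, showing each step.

  start: ((((F ∧ T) ∧ (T ∨ T)) ∧ F) ∨ ¬¬¬T) ∧ ¬¬((T ∧ F) ∧ (T ∨ T))
  →1  (F ∨ ¬¬¬T) ∧ ¬¬((T ∧ F) ∧ (T ∨ T))
  →2  ¬¬¬T ∧ ¬¬((T ∧ F) ∧ (T ∨ T))
  →3  ¬T ∧ ¬¬((T ∧ F) ∧ (T ∨ T))
  →4  F ∧ ¬¬((T ∧ F) ∧ (T ∨ T))
  →5  F

Answer: normal form = F  (in 5 steps)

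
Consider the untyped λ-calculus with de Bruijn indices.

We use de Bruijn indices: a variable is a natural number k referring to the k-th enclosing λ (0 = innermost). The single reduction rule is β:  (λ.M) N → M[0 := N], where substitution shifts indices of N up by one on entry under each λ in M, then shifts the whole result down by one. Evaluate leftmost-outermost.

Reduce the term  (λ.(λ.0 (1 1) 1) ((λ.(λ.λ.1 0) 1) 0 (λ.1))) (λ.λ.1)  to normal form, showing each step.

Answer: normal form = λ.λ.1  (in 8 steps)

Working:
  start: (λ.(λ.0 (1 1) 1) ((λ.(λ.λ.1 0) 1) 0 (λ.1))) (λ.λ.1)
  →1  (λ.0 ((λ.λ.1) (λ.λ.1)) (λ.λ.1)) ((λ.(λ.λ.1 0) (λ.λ.1)) (λ.λ.1) (λ.λ.λ.1))
  →2  (λ.(λ.λ.1 0) (λ.λ.1)) (λ.λ.1) (λ.λ.λ.1) ((λ.λ.1) (λ.λ.1)) (λ.λ.1)
  →3  (λ.λ.1 0) (λ.λ.1) (λ.λ.λ.1) ((λ.λ.1) (λ.λ.1)) (λ.λ.1)
  →4  (λ.(λ.λ.1) 0) (λ.λ.λ.1) ((λ.λ.1) (λ.λ.1)) (λ.λ.1)
  →5  (λ.λ.1) (λ.λ.λ.1) ((λ.λ.1) (λ.λ.1)) (λ.λ.1)
  →6  (λ.λ.λ.λ.1) ((λ.λ.1) (λ.λ.1)) (λ.λ.1)
  →7  (λ.λ.λ.1) (λ.λ.1)
  →8  λ.λ.1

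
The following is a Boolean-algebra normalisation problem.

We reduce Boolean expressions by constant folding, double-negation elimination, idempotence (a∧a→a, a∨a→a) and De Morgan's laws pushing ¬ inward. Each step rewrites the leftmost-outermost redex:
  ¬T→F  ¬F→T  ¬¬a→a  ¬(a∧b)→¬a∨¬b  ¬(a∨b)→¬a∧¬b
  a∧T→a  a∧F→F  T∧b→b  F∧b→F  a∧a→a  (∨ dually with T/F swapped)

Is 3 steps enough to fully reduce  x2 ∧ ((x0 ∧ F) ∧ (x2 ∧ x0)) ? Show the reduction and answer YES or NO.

  start: x2 ∧ ((x0 ∧ F) ∧ (x2 ∧ x0))
  step 1: x2 ∧ (F ∧ (x2 ∧ x0))
  step 2: x2 ∧ F
  step 3: F

Answer: YES — reaches normal form F in 3 ≤ 3 steps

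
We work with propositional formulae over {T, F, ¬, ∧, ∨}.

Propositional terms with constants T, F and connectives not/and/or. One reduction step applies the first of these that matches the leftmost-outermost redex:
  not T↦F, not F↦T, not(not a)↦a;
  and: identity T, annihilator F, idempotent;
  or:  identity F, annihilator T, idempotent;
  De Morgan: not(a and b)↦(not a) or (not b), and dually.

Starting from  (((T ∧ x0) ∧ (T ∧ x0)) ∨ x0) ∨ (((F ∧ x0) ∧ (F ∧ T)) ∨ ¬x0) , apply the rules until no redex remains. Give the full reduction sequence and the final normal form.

  start: (((T ∧ x0) ∧ (T ∧ x0)) ∨ x0) ∨ (((F ∧ x0) ∧ (F ∧ T)) ∨ ¬x0)
  →1  ((T ∧ x0) ∨ x0) ∨ (((F ∧ x0) ∧ (F ∧ T)) ∨ ¬x0)
  →2  (x0 ∨ x0) ∨ (((F ∧ x0) ∧ (F ∧ T)) ∨ ¬x0)
  →3  x0 ∨ (((F ∧ x0) ∧ (F ∧ T)) ∨ ¬x0)
  →4  x0 ∨ ((F ∧ (F ∧ T)) ∨ ¬x0)
  →5  x0 ∨ (F ∨ ¬x0)
  →6  x0 ∨ ¬x0

Answer: normal form = x0 ∨ ¬x0  (in 6 steps)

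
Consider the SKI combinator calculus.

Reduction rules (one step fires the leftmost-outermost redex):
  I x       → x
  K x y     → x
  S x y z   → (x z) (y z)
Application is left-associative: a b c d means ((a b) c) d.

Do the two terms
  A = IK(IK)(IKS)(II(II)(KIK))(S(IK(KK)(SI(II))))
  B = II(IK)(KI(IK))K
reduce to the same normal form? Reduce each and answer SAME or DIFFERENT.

Answer: SAME — A ⇓ I, B ⇓ I

Derivation:
Term A:
  start: IK(IK)(IKS)(II(II)(KIK))(S(IK(KK)(SI(II))))
  step 1: K(IK)(IKS)(II(II)(KIK))(S(IK(KK)(SI(II))))
  step 2: IK(II(II)(KIK))(S(IK(KK)(SI(II))))
  step 3: K(II(II)(KIK))(S(IK(KK)(SI(II))))
  step 4: II(II)(KIK)
  step 5: I(II)(KIK)
  step 6: II(KIK)
  step 7: I(KIK)
  step 8: KIK
  step 9: I

Term B:
  start: II(IK)(KI(IK))K
  step 1: I(IK)(KI(IK))K
  step 2: IK(KI(IK))K
  step 3: K(KI(IK))K
  step 4: KI(IK)
  step 5: I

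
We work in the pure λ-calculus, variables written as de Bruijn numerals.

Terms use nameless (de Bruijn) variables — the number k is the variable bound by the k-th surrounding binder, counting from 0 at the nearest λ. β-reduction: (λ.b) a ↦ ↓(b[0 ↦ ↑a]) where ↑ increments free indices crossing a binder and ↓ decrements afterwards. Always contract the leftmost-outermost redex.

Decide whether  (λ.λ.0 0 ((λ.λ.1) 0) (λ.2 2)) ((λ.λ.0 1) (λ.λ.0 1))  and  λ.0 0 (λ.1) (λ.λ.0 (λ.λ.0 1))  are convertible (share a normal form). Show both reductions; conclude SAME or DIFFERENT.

Answer: SAME — A ⇓ λ.0 0 (λ.1) (λ.λ.0 (λ.λ.0 1)), B ⇓ λ.0 0 (λ.1) (λ.λ.0 (λ.λ.0 1))

Reduction:
Term A:
  start: (λ.λ.0 0 ((λ.λ.1) 0) (λ.2 2)) ((λ.λ.0 1) (λ.λ.0 1))
  →1  λ.0 0 ((λ.λ.1) 0) (λ.(λ.λ.0 1) (λ.λ.0 1) ((λ.λ.0 1) (λ.λ.0 1)))
  →2  λ.0 0 (λ.1) (λ.(λ.λ.0 1) (λ.λ.0 1) ((λ.λ.0 1) (λ.λ.0 1)))
  →3  λ.0 0 (λ.1) (λ.(λ.0 (λ.λ.0 1)) ((λ.λ.0 1) (λ.λ.0 1)))
  →4  λ.0 0 (λ.1) (λ.(λ.λ.0 1) (λ.λ.0 1) (λ.λ.0 1))
  →5  λ.0 0 (λ.1) (λ.(λ.0 (λ.λ.0 1)) (λ.λ.0 1))
  →6  λ.0 0 (λ.1) (λ.(λ.λ.0 1) (λ.λ.0 1))
  →7  λ.0 0 (λ.1) (λ.λ.0 (λ.λ.0 1))

Term B:
  start: λ.0 0 (λ.1) (λ.λ.0 (λ.λ.0 1))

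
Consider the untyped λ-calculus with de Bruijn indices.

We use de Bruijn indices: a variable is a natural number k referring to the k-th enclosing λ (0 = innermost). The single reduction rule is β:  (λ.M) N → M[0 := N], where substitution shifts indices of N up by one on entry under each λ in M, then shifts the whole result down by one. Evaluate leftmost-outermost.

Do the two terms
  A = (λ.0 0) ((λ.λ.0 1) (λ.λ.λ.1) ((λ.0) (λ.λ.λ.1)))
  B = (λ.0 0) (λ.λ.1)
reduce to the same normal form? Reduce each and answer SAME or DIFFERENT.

Answer: SAME — A ⇓ λ.λ.λ.1, B ⇓ λ.λ.λ.1

Derivation:
Term A:
  start: (λ.0 0) ((λ.λ.0 1) (λ.λ.λ.1) ((λ.0) (λ.λ.λ.1)))
  step 1: (λ.λ.0 1) (λ.λ.λ.1) ((λ.0) (λ.λ.λ.1)) ((λ.λ.0 1) (λ.λ.λ.1) ((λ.0) (λ.λ.λ.1)))
  step 2: (λ.0 (λ.λ.λ.1)) ((λ.0) (λ.λ.λ.1)) ((λ.λ.0 1) (λ.λ.λ.1) ((λ.0) (λ.λ.λ.1)))
  step 3: (λ.0) (λ.λ.λ.1) (λ.λ.λ.1) ((λ.λ.0 1) (λ.λ.λ.1) ((λ.0) (λ.λ.λ.1)))
  step 4: (λ.λ.λ.1) (λ.λ.λ.1) ((λ.λ.0 1) (λ.λ.λ.1) ((λ.0) (λ.λ.λ.1)))
  step 5: (λ.λ.1) ((λ.λ.0 1) (λ.λ.λ.1) ((λ.0) (λ.λ.λ.1)))
  step 6: λ.(λ.λ.0 1) (λ.λ.λ.1) ((λ.0) (λ.λ.λ.1))
  step 7: λ.(λ.0 (λ.λ.λ.1)) ((λ.0) (λ.λ.λ.1))
  step 8: λ.(λ.0) (λ.λ.λ.1) (λ.λ.λ.1)
  step 9: λ.(λ.λ.λ.1) (λ.λ.λ.1)
  step 10: λ.λ.λ.1

Term B:
  start: (λ.0 0) (λ.λ.1)
  step 1: (λ.λ.1) (λ.λ.1)
  step 2: λ.λ.λ.1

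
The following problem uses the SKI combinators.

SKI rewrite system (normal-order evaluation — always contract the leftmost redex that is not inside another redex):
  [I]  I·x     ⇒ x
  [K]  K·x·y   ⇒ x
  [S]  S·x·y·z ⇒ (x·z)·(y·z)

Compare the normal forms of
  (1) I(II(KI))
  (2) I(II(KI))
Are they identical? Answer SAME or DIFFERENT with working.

Term A:
  start: I(II(KI))
  [1] II(KI)
  [2] I(KI)
  [3] KI

Term B:
  start: I(II(KI))
  [1] II(KI)
  [2] I(KI)
  [3] KI

Answer: SAME — A ⇓ KI, B ⇓ KI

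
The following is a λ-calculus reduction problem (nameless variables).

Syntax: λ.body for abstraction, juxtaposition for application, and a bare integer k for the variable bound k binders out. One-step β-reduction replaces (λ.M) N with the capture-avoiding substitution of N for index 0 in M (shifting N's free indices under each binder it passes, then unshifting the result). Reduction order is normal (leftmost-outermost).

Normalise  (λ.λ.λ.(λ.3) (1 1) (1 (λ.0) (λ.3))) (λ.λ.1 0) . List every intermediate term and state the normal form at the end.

Answer: normal form = λ.λ.λ.2 (λ.0) (λ.λ.λ.1 0) 0  (in 3 steps)

Reduction:
  start: (λ.λ.λ.(λ.3) (1 1) (1 (λ.0) (λ.3))) (λ.λ.1 0)
  →1  λ.λ.(λ.λ.λ.1 0) (1 1) (1 (λ.0) (λ.λ.λ.1 0))
  →2  λ.λ.(λ.λ.1 0) (1 (λ.0) (λ.λ.λ.1 0))
  →3  λ.λ.λ.2 (λ.0) (λ.λ.λ.1 0) 0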